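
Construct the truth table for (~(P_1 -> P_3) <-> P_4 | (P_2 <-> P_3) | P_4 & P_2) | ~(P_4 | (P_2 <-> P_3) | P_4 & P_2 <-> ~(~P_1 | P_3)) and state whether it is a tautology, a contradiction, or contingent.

P_1  P_2  P_3  P_4     (P_1 -> P_3)  ~(P_1 -> P_3)  (P_2 <-> P_3)  (P_4 & P_2)  ~P_1  (~P_1 | P_3)  ~(~P_1 | P_3)  φ
 1    1    1    1           1              0              1             1        0         1              0        1
 1    1    1    0           1              0              1             0        0         1              0        1
 1    1    0    1           0              1              0             1        0         0              1        1
 1    1    0    0           0              1              0             0        0         0              1        1
 1    0    1    1           1              0              0             0        0         1              0        1
 1    0    1    0           1              0              0             0        0         1              0        1
 1    0    0    1           0              1              1             0        0         0              1        1
 1    0    0    0           0              1              1             0        0         0              1        1
 0    1    1    1           1              0              1             1        1         1              0        1
 0    1    1    0           1              0              1             0        1         1              0        1
 0    1    0    1           1              0              0             1        1         1              0        1
 0    1    0    0           1              0              0             0        1         1              0        1
 0    0    1    1           1              0              0             0        1         1              0        1
 0    0    1    0           1              0              0             0        1         1              0        1
 0    0    0    1           1              0              1             0        1         1              0        1
 0    0    0    0           1              0              1             0        1         1              0        1
Every row is 1, so the formula is a tautology.

tautology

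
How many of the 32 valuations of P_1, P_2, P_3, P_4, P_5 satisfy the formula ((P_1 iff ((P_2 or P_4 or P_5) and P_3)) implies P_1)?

P_1 | P_2 | P_3 | P_4 | P_5 || φ
 0  |  0  |  0  |  0  |  0  || 0
 0  |  0  |  0  |  0  |  1  || 0
 0  |  0  |  0  |  1  |  0  || 0
 0  |  0  |  0  |  1  |  1  || 0
 0  |  0  |  1  |  0  |  0  || 0
 0  |  0  |  1  |  0  |  1  || 1
 0  |  0  |  1  |  1  |  0  || 1
 0  |  0  |  1  |  1  |  1  || 1
 0  |  1  |  0  |  0  |  0  || 0
 0  |  1  |  0  |  0  |  1  || 0
 0  |  1  |  0  |  1  |  0  || 0
 0  |  1  |  0  |  1  |  1  || 0
 0  |  1  |  1  |  0  |  0  || 1
 0  |  1  |  1  |  0  |  1  || 1
 0  |  1  |  1  |  1  |  0  || 1
 0  |  1  |  1  |  1  |  1  || 1
 1  |  0  |  0  |  0  |  0  || 1
 1  |  0  |  0  |  0  |  1  || 1
 1  |  0  |  0  |  1  |  0  || 1
 1  |  0  |  0  |  1  |  1  || 1
 1  |  0  |  1  |  0  |  0  || 1
 1  |  0  |  1  |  0  |  1  || 1
 1  |  0  |  1  |  1  |  0  || 1
 1  |  0  |  1  |  1  |  1  || 1
 1  |  1  |  0  |  0  |  0  || 1
 1  |  1  |  0  |  0  |  1  || 1
 1  |  1  |  0  |  1  |  0  || 1
 1  |  1  |  0  |  1  |  1  || 1
 1  |  1  |  1  |  0  |  0  || 1
 1  |  1  |  1  |  0  |  1  || 1
 1  |  1  |  1  |  1  |  0  || 1
 1  |  1  |  1  |  1  |  1  || 1
The formula is true on 23 of the 32 rows.

23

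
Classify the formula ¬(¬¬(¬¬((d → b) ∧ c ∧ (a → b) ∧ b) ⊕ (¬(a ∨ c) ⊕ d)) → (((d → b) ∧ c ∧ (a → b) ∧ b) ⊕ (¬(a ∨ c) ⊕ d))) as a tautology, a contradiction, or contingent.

a  b  c  d  |  (d → b)  (a → b)  ((d → b) ∧ c ∧ (a → b) ∧ b)  ¬((d → b) ∧ c ∧ (a → b) ∧ b)  (a ∨ c)  ¬(a ∨ c)  (¬(a ∨ c) ⊕ d)  φ
T  T  T  T  |     T        T                  T                            F                   T        F            T         F
T  T  T  F  |     T        T                  T                            F                   T        F            F         F
T  T  F  T  |     T        T                  F                            T                   T        F            T         F
T  T  F  F  |     T        T                  F                            T                   T        F            F         F
T  F  T  T  |     F        F                  F                            T                   T        F            T         F
T  F  T  F  |     T        F                  F                            T                   T        F            F         F
T  F  F  T  |     F        F                  F                            T                   T        F            T         F
T  F  F  F  |     T        F                  F                            T                   T        F            F         F
F  T  T  T  |     T        T                  T                            F                   T        F            T         F
F  T  T  F  |     T        T                  T                            F                   T        F            F         F
F  T  F  T  |     T        T                  F                            T                   F        T            F         F
F  T  F  F  |     T        T                  F                            T                   F        T            T         F
F  F  T  T  |     F        T                  F                            T                   T        F            T         F
F  F  T  F  |     T        T                  F                            T                   T        F            F         F
F  F  F  T  |     F        T                  F                            T                   F        T            F         F
F  F  F  F  |     T        T                  F                            T                   F        T            T         F
Every row is F, so the formula is a contradiction.

contradiction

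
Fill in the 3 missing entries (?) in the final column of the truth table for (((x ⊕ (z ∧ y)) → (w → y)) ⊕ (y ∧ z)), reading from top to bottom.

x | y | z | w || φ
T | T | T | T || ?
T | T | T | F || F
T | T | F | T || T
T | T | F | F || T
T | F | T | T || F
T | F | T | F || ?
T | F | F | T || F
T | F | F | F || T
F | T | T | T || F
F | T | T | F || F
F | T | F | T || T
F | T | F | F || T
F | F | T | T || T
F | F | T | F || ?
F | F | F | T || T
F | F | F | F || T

Row x=T, y=T, z=T, w=T: ((x ⊕ (z ∧ y)) → (w → y)) = T, (y ∧ z) = T, so the formula = F.
Row x=T, y=F, z=T, w=F: ((x ⊕ (z ∧ y)) → (w → y)) = T, (y ∧ z) = F, so the formula = T.
Row x=F, y=F, z=T, w=F: ((x ⊕ (z ∧ y)) → (w → y)) = T, (y ∧ z) = F, so the formula = T.

F, T, T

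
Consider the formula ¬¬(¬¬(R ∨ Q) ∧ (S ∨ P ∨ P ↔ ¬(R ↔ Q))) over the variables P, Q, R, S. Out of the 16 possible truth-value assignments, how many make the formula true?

7

P  Q  R  S  |  φ
F  F  F  F  |  F
F  F  F  T  |  F
F  F  T  F  |  F
F  F  T  T  |  T
F  T  F  F  |  F
F  T  F  T  |  T
F  T  T  F  |  T
F  T  T  T  |  F
T  F  F  F  |  F
T  F  F  T  |  F
T  F  T  F  |  T
T  F  T  T  |  T
T  T  F  F  |  T
T  T  F  T  |  T
T  T  T  F  |  F
T  T  T  T  |  F
The formula is true on 7 of the 16 rows.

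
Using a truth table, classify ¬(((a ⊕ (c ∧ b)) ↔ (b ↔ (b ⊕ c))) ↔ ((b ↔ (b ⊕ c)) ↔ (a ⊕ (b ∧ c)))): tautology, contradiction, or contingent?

a  b  c  |  (c ∧ b)  (a ⊕ (c ∧ b))  (b ⊕ c)  (b ↔ (b ⊕ c))  (b ∧ c)  (a ⊕ (b ∧ c))  φ
0  0  0  |     0           0           0           1           0           0        0
0  0  1  |     0           0           1           0           0           0        0
0  1  0  |     0           0           1           1           0           0        0
0  1  1  |     1           1           0           0           1           1        0
1  0  0  |     0           1           0           1           0           1        0
1  0  1  |     0           1           1           0           0           1        0
1  1  0  |     0           1           1           1           0           1        0
1  1  1  |     1           0           0           0           1           0        0
Every row is 0, so the formula is a contradiction.

contradiction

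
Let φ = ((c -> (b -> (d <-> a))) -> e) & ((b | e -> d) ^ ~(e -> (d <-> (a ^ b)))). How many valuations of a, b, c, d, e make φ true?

  a   |   b   |   c   |   d   |   e   ||   φ  
False | False | False | False | False || False
False | False | False | False |  True || False
False | False | False |  True | False || False
False | False | False |  True |  True || False
False | False |  True | False | False || False
False | False |  True | False |  True || False
False | False |  True |  True | False || False
False | False |  True |  True |  True || False
False |  True | False | False | False || False
False |  True | False | False |  True ||  True
False |  True | False |  True | False || False
False |  True | False |  True |  True ||  True
False |  True |  True | False | False || False
False |  True |  True | False |  True ||  True
False |  True |  True |  True | False ||  True
False |  True |  True |  True |  True ||  True
 True | False | False | False | False || False
 True | False | False | False |  True ||  True
 True | False | False |  True | False || False
 True | False | False |  True |  True ||  True
 True | False |  True | False | False || False
 True | False |  True | False |  True ||  True
 True | False |  True |  True | False || False
 True | False |  True |  True |  True ||  True
 True |  True | False | False | False || False
 True |  True | False | False |  True || False
 True |  True | False |  True | False || False
 True |  True | False |  True |  True || False
 True |  True |  True | False | False || False
 True |  True |  True | False |  True || False
 True |  True |  True |  True | False || False
 True |  True |  True |  True |  True || False
The formula is true on 9 of the 32 rows.

9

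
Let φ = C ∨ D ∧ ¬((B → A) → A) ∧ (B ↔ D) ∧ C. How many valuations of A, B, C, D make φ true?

8

A | B | C | D || (B → A) | ((B → A) → A) | ¬((B → A) → A) | (B ↔ D) | ((B ↔ D) ∧ C) | φ
1 | 1 | 1 | 1 ||    1    |       1       |       0        |    1    |       1       | 1
1 | 1 | 1 | 0 ||    1    |       1       |       0        |    0    |       0       | 1
1 | 1 | 0 | 1 ||    1    |       1       |       0        |    1    |       0       | 0
1 | 1 | 0 | 0 ||    1    |       1       |       0        |    0    |       0       | 0
1 | 0 | 1 | 1 ||    1    |       1       |       0        |    0    |       0       | 1
1 | 0 | 1 | 0 ||    1    |       1       |       0        |    1    |       1       | 1
1 | 0 | 0 | 1 ||    1    |       1       |       0        |    0    |       0       | 0
1 | 0 | 0 | 0 ||    1    |       1       |       0        |    1    |       0       | 0
0 | 1 | 1 | 1 ||    0    |       1       |       0        |    1    |       1       | 1
0 | 1 | 1 | 0 ||    0    |       1       |       0        |    0    |       0       | 1
0 | 1 | 0 | 1 ||    0    |       1       |       0        |    1    |       0       | 0
0 | 1 | 0 | 0 ||    0    |       1       |       0        |    0    |       0       | 0
0 | 0 | 1 | 1 ||    1    |       0       |       1        |    0    |       0       | 1
0 | 0 | 1 | 0 ||    1    |       0       |       1        |    1    |       1       | 1
0 | 0 | 0 | 1 ||    1    |       0       |       1        |    0    |       0       | 0
0 | 0 | 0 | 0 ||    1    |       0       |       1        |    1    |       0       | 0
The formula is true on 8 of the 16 rows.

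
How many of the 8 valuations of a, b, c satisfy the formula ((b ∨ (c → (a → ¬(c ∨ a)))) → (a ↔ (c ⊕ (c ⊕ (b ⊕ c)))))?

a | b | c | (c ∨ a) | ¬(c ∨ a) | (a → ¬(c ∨ a)) | (c → (a → ¬(c ∨ a))) | (b ∨ (c → (a → ¬(c ∨ a)))) | (b ⊕ c) | (c ⊕ (b ⊕ c)) | (c ⊕ (c ⊕ (b ⊕ c))) | (a ↔ (c ⊕ (c ⊕ (b ⊕ c)))) | φ
- | - | - | ------- | -------- | -------------- | -------------------- | -------------------------- | ------- | ------------- | ------------------- | ------------------------- | -
0 | 0 | 0 |    0    |    1     |       1        |          1           |             1              |    0    |       0       |          0          |             1             | 1
0 | 0 | 1 |    1    |    0     |       1        |          1           |             1              |    1    |       0       |          1          |             0             | 0
0 | 1 | 0 |    0    |    1     |       1        |          1           |             1              |    1    |       1       |          1          |             0             | 0
0 | 1 | 1 |    1    |    0     |       1        |          1           |             1              |    0    |       1       |          0          |             1             | 1
1 | 0 | 0 |    1    |    0     |       0        |          1           |             1              |    0    |       0       |          0          |             0             | 0
1 | 0 | 1 |    1    |    0     |       0        |          0           |             0              |    1    |       0       |          1          |             1             | 1
1 | 1 | 0 |    1    |    0     |       0        |          1           |             1              |    1    |       1       |          1          |             1             | 1
1 | 1 | 1 |    1    |    0     |       0        |          0           |             1              |    0    |       1       |          0          |             0             | 0
The formula is true on 4 of the 8 rows.

4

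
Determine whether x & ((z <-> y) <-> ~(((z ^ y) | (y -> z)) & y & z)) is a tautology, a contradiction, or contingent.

contingent

x  y  z     (z <-> y)  (z ^ y)  (y -> z)  ((z ^ y) | (y -> z))  (y & z)  φ
1  1  1         1         0        1               1               1     0
1  1  0         0         1        0               1               0     0
1  0  1         0         1        1               1               0     0
1  0  0         1         0        1               1               0     1
0  1  1         1         0        1               1               1     0
0  1  0         0         1        0               1               0     0
0  0  1         0         1        1               1               0     0
0  0  0         1         0        1               1               0     0
1 of 8 rows are 1, so the formula is contingent.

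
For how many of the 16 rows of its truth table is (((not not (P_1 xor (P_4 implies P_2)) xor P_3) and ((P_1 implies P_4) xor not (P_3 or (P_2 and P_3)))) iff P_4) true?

 P_1    P_2    P_3    P_4   |    φ  
 True   True   True   True  |   True
 True   True   True  False  |   True
 True   True  False   True  |  False
 True   True  False  False  |   True
 True  False   True   True  |  False
 True  False   True  False  |   True
 True  False  False   True  |  False
 True  False  False  False  |   True
False   True   True   True  |  False
False   True   True  False  |   True
False   True  False   True  |  False
False   True  False  False  |   True
False  False   True   True  |   True
False  False   True  False  |   True
False  False  False   True  |  False
False  False  False  False  |   True
The formula is true on 10 of the 16 rows.

10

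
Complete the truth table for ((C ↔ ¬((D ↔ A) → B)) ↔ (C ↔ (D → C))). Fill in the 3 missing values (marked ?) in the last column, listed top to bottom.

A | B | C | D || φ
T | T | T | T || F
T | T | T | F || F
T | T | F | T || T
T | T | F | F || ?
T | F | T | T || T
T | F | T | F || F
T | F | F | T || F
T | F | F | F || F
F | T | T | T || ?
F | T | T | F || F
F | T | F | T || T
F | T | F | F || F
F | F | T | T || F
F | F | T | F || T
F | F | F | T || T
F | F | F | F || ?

F, F, T

Row A=T, B=T, C=F, D=F: (C ↔ ¬((D ↔ A) → B)) = T, (C ↔ (D → C)) = F, so the formula = F.
Row A=F, B=T, C=T, D=T: (C ↔ ¬((D ↔ A) → B)) = F, (C ↔ (D → C)) = T, so the formula = F.
Row A=F, B=F, C=F, D=F: (C ↔ ¬((D ↔ A) → B)) = F, (C ↔ (D → C)) = F, so the formula = T.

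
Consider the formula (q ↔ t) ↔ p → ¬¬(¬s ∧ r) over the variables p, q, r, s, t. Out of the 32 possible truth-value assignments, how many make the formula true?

p  q  r  s  t  |  ((q ↔ t) ↔ (p → ¬¬(¬s ∧ r)))
0  0  0  0  0  |               1              
0  0  0  0  1  |               0              
0  0  0  1  0  |               1              
0  0  0  1  1  |               0              
0  0  1  0  0  |               1              
0  0  1  0  1  |               0              
0  0  1  1  0  |               1              
0  0  1  1  1  |               0              
0  1  0  0  0  |               0              
0  1  0  0  1  |               1              
0  1  0  1  0  |               0              
0  1  0  1  1  |               1              
0  1  1  0  0  |               0              
0  1  1  0  1  |               1              
0  1  1  1  0  |               0              
0  1  1  1  1  |               1              
1  0  0  0  0  |               0              
1  0  0  0  1  |               1              
1  0  0  1  0  |               0              
1  0  0  1  1  |               1              
1  0  1  0  0  |               1              
1  0  1  0  1  |               0              
1  0  1  1  0  |               0              
1  0  1  1  1  |               1              
1  1  0  0  0  |               1              
1  1  0  0  1  |               0              
1  1  0  1  0  |               1              
1  1  0  1  1  |               0              
1  1  1  0  0  |               0              
1  1  1  0  1  |               1              
1  1  1  1  0  |               1              
1  1  1  1  1  |               0              
The formula is true on 16 of the 32 rows.

16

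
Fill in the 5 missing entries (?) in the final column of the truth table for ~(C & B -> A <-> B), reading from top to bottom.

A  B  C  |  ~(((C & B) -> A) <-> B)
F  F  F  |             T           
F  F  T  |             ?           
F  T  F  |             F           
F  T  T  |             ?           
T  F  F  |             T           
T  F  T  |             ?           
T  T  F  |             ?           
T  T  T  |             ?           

Row A=F, B=F, C=T: (C & B -> A) = T, (C & B -> A <-> B) = F, so ~(((C & B) -> A) <-> B) = T.
Row A=F, B=T, C=T: (C & B -> A) = F, (C & B -> A <-> B) = F, so ~(((C & B) -> A) <-> B) = T.
Row A=T, B=F, C=T: (C & B -> A) = T, (C & B -> A <-> B) = F, so ~(((C & B) -> A) <-> B) = T.
Row A=T, B=T, C=F: (C & B -> A) = T, (C & B -> A <-> B) = T, so ~(((C & B) -> A) <-> B) = F.
Row A=T, B=T, C=T: (C & B -> A) = T, (C & B -> A <-> B) = T, so ~(((C & B) -> A) <-> B) = F.

T, T, T, F, F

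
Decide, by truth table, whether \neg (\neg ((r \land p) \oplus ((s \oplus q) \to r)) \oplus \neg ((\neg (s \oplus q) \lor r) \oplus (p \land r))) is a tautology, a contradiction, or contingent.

p | q | r | s | φ
- | - | - | - | -
1 | 1 | 1 | 1 | 1
1 | 1 | 1 | 0 | 1
1 | 1 | 0 | 1 | 1
1 | 1 | 0 | 0 | 1
1 | 0 | 1 | 1 | 1
1 | 0 | 1 | 0 | 1
1 | 0 | 0 | 1 | 1
1 | 0 | 0 | 0 | 1
0 | 1 | 1 | 1 | 1
0 | 1 | 1 | 0 | 1
0 | 1 | 0 | 1 | 1
0 | 1 | 0 | 0 | 1
0 | 0 | 1 | 1 | 1
0 | 0 | 1 | 0 | 1
0 | 0 | 0 | 1 | 1
0 | 0 | 0 | 0 | 1
Every row is 1, so the formula is a tautology.

tautology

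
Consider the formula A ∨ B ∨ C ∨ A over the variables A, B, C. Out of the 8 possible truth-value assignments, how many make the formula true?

7

A | B | C | (A ∨ B ∨ C ∨ A)
- | - | - | ---------------
T | T | T |        T       
T | T | F |        T       
T | F | T |        T       
T | F | F |        T       
F | T | T |        T       
F | T | F |        T       
F | F | T |        T       
F | F | F |        F       
The formula is true on 7 of the 8 rows.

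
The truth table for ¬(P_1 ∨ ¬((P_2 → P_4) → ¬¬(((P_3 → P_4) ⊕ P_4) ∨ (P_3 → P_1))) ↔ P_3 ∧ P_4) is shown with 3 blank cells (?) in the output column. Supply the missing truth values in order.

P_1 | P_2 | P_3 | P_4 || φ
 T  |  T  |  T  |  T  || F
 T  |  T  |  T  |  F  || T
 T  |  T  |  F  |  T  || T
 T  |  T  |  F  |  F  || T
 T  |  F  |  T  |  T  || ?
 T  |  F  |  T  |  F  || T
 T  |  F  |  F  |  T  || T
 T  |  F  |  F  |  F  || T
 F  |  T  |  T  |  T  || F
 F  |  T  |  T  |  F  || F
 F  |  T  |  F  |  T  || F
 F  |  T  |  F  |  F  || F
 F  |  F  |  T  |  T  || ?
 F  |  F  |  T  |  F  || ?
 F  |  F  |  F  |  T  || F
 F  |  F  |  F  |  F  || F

Row P_1=T, P_2=F, P_3=T, P_4=T: (P_1 ∨ ¬((P_2 → P_4) → ¬¬(((P_3 → P_4) ⊕ P_4) ∨ (P_3 → P_1)))) = T, (P_3 ∧ P_4) = T, (P_1 ∨ ¬((P_2 → P_4) → ¬¬(((P_3 → P_4) ⊕ P_4) ∨ (P_3 → P_1))) ↔ P_3 ∧ P_4) = T, so the formula = F.
Row P_1=F, P_2=F, P_3=T, P_4=T: (P_1 ∨ ¬((P_2 → P_4) → ¬¬(((P_3 → P_4) ⊕ P_4) ∨ (P_3 → P_1)))) = T, (P_3 ∧ P_4) = T, (P_1 ∨ ¬((P_2 → P_4) → ¬¬(((P_3 → P_4) ⊕ P_4) ∨ (P_3 → P_1))) ↔ P_3 ∧ P_4) = T, so the formula = F.
Row P_1=F, P_2=F, P_3=T, P_4=F: (P_1 ∨ ¬((P_2 → P_4) → ¬¬(((P_3 → P_4) ⊕ P_4) ∨ (P_3 → P_1)))) = T, (P_3 ∧ P_4) = F, (P_1 ∨ ¬((P_2 → P_4) → ¬¬(((P_3 → P_4) ⊕ P_4) ∨ (P_3 → P_1))) ↔ P_3 ∧ P_4) = F, so the formula = T.

F, F, T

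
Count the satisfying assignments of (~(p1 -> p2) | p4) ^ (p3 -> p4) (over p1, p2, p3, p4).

  p1     p2     p3     p4      (p1 -> p2)  ~(p1 -> p2)  (~(p1 -> p2) | p4)  (p3 -> p4)    φ  
False  False  False  False        True        False           False            True      True
False  False  False   True        True        False            True            True     False
False  False   True  False        True        False           False           False     False
False  False   True   True        True        False            True            True     False
False   True  False  False        True        False           False            True      True
False   True  False   True        True        False            True            True     False
False   True   True  False        True        False           False           False     False
False   True   True   True        True        False            True            True     False
 True  False  False  False       False         True            True            True     False
 True  False  False   True       False         True            True            True     False
 True  False   True  False       False         True            True           False      True
 True  False   True   True       False         True            True            True     False
 True   True  False  False        True        False           False            True      True
 True   True  False   True        True        False            True            True     False
 True   True   True  False        True        False           False           False     False
 True   True   True   True        True        False            True            True     False
The formula is true on 4 of the 16 rows.

4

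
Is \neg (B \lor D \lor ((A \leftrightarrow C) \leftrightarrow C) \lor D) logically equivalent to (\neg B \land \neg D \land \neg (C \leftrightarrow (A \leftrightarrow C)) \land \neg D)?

A | B | C | D || φ | ψ
1 | 1 | 1 | 1 || 0 | 0
1 | 1 | 1 | 0 || 0 | 0
1 | 1 | 0 | 1 || 0 | 0
1 | 1 | 0 | 0 || 0 | 0
1 | 0 | 1 | 1 || 0 | 0
1 | 0 | 1 | 0 || 0 | 0
1 | 0 | 0 | 1 || 0 | 0
1 | 0 | 0 | 0 || 0 | 0
0 | 1 | 1 | 1 || 0 | 0
0 | 1 | 1 | 0 || 0 | 0
0 | 1 | 0 | 1 || 0 | 0
0 | 1 | 0 | 0 || 0 | 0
0 | 0 | 1 | 1 || 0 | 0
0 | 0 | 1 | 0 || 1 | 1
0 | 0 | 0 | 1 || 0 | 0
0 | 0 | 0 | 0 || 1 | 1
The columns for φ and ψ agree on every row, so they are logically equivalent.

equivalent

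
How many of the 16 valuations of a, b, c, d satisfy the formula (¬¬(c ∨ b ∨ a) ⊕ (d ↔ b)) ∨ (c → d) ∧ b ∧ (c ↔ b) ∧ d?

a | b | c | d | φ
- | - | - | - | -
F | F | F | F | T
F | F | F | T | F
F | F | T | F | F
F | F | T | T | T
F | T | F | F | T
F | T | F | T | F
F | T | T | F | T
F | T | T | T | T
T | F | F | F | F
T | F | F | T | T
T | F | T | F | F
T | F | T | T | T
T | T | F | F | T
T | T | F | T | F
T | T | T | F | T
T | T | T | T | T
The formula is true on 10 of the 16 rows.

10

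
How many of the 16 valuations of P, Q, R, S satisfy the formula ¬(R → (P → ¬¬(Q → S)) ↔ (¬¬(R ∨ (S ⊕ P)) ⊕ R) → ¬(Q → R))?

3

P  Q  R  S  |  φ
T  T  T  T  |  F
T  T  T  F  |  T
T  T  F  T  |  F
T  T  F  F  |  F
T  F  T  T  |  F
T  F  T  F  |  F
T  F  F  T  |  F
T  F  F  F  |  T
F  T  T  T  |  F
F  T  T  F  |  F
F  T  F  T  |  F
F  T  F  F  |  F
F  F  T  T  |  F
F  F  T  F  |  F
F  F  F  T  |  T
F  F  F  F  |  F
The formula is true on 3 of the 16 rows.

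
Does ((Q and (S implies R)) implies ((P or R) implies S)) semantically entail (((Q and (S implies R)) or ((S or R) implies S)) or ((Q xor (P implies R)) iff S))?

no

P | Q | R | S | φ | ψ
- | - | - | - | - | -
T | T | T | T | T | T
T | T | T | F | F | T
T | T | F | T | T | T
T | T | F | F | F | T
T | F | T | T | T | T
T | F | T | F | T | F
T | F | F | T | T | T
T | F | F | F | T | T
F | T | T | T | T | T
F | T | T | F | F | T
F | T | F | T | T | T
F | T | F | F | T | T
F | F | T | T | T | T
F | F | T | F | T | F
F | F | F | T | T | T
F | F | F | F | T | T
At P=T, Q=F, R=T, S=F we have φ true but ψ false, so φ does not entail ψ.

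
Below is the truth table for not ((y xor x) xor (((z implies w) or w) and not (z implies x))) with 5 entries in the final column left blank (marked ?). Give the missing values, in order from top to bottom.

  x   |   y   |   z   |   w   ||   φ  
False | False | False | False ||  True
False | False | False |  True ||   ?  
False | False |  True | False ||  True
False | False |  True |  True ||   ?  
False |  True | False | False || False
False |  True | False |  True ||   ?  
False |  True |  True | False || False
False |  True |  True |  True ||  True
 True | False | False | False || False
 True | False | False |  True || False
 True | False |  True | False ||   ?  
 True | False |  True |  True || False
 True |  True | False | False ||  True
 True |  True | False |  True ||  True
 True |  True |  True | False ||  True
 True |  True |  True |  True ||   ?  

True, False, False, False, True

Row x=False, y=False, z=False, w=True: (y xor x) = False, (((z implies w) or w) and not (z implies x)) = False, ((y xor x) xor (((z implies w) or w) and not (z implies x))) = False, so the formula = True.
Row x=False, y=False, z=True, w=True: (y xor x) = False, (((z implies w) or w) and not (z implies x)) = True, ((y xor x) xor (((z implies w) or w) and not (z implies x))) = True, so the formula = False.
Row x=False, y=True, z=False, w=True: (y xor x) = True, (((z implies w) or w) and not (z implies x)) = False, ((y xor x) xor (((z implies w) or w) and not (z implies x))) = True, so the formula = False.
Row x=True, y=False, z=True, w=False: (y xor x) = True, (((z implies w) or w) and not (z implies x)) = False, ((y xor x) xor (((z implies w) or w) and not (z implies x))) = True, so the formula = False.
Row x=True, y=True, z=True, w=True: (y xor x) = False, (((z implies w) or w) and not (z implies x)) = False, ((y xor x) xor (((z implies w) or w) and not (z implies x))) = False, so the formula = True.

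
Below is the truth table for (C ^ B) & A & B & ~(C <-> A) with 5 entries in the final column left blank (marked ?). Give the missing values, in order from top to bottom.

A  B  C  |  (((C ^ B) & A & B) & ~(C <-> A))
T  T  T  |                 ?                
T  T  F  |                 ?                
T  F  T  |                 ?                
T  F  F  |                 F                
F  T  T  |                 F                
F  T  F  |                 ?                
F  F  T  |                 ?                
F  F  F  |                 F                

Row A=T, B=T, C=T: ((C ^ B) & A & B) = F, ~(C <-> A) = F, so (((C ^ B) & A & B) & ~(C <-> A)) = F.
Row A=T, B=T, C=F: ((C ^ B) & A & B) = T, ~(C <-> A) = T, so (((C ^ B) & A & B) & ~(C <-> A)) = T.
Row A=T, B=F, C=T: ((C ^ B) & A & B) = F, ~(C <-> A) = F, so (((C ^ B) & A & B) & ~(C <-> A)) = F.
Row A=F, B=T, C=F: ((C ^ B) & A & B) = F, ~(C <-> A) = F, so (((C ^ B) & A & B) & ~(C <-> A)) = F.
Row A=F, B=F, C=T: ((C ^ B) & A & B) = F, ~(C <-> A) = T, so (((C ^ B) & A & B) & ~(C <-> A)) = F.

F, T, F, F, F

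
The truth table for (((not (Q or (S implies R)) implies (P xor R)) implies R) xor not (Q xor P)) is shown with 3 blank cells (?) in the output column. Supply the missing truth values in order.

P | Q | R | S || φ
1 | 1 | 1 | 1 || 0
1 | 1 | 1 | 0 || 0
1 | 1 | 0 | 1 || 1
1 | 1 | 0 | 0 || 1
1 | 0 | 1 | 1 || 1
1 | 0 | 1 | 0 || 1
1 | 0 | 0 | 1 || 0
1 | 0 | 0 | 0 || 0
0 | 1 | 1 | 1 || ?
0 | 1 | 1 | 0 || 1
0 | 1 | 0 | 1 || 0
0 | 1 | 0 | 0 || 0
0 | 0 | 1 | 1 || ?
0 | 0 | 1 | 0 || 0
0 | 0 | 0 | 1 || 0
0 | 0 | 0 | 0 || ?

1, 0, 1

Row P=0, Q=1, R=1, S=1: ((not (Q or (S implies R)) implies (P xor R)) implies R) = 1, not (Q xor P) = 0, so the formula = 1.
Row P=0, Q=0, R=1, S=1: ((not (Q or (S implies R)) implies (P xor R)) implies R) = 1, not (Q xor P) = 1, so the formula = 0.
Row P=0, Q=0, R=0, S=0: ((not (Q or (S implies R)) implies (P xor R)) implies R) = 0, not (Q xor P) = 1, so the formula = 1.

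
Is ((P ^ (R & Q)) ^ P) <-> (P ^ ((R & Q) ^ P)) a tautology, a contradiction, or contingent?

tautology

P  Q  R  |  (R & Q)  (P ^ (R & Q))  ((P ^ (R & Q)) ^ P)  ((R & Q) ^ P)  (P ^ ((R & Q) ^ P))  φ
0  0  0  |     0           0                 0                 0                 0           1
0  0  1  |     0           0                 0                 0                 0           1
0  1  0  |     0           0                 0                 0                 0           1
0  1  1  |     1           1                 1                 1                 1           1
1  0  0  |     0           1                 0                 1                 0           1
1  0  1  |     0           1                 0                 1                 0           1
1  1  0  |     0           1                 0                 1                 0           1
1  1  1  |     1           0                 1                 0                 1           1
Every row is 1, so the formula is a tautology.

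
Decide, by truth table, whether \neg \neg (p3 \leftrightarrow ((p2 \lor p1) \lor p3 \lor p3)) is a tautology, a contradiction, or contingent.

contingent

  p1  |   p2  |   p3  || (p2 \lor p1) |   φ  
 True |  True |  True ||     True     |  True
 True |  True | False ||     True     | False
 True | False |  True ||     True     |  True
 True | False | False ||     True     | False
False |  True |  True ||     True     |  True
False |  True | False ||     True     | False
False | False |  True ||    False     |  True
False | False | False ||    False     |  True
5 of 8 rows are True, so the formula is contingent.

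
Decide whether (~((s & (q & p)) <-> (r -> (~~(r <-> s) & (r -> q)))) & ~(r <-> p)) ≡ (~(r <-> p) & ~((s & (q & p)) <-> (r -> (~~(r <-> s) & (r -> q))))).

p  q  r  s  |  φ  ψ
T  T  T  T  |  F  F
T  T  T  F  |  F  F
T  T  F  T  |  F  F
T  T  F  F  |  T  T
T  F  T  T  |  F  F
T  F  T  F  |  F  F
T  F  F  T  |  T  T
T  F  F  F  |  T  T
F  T  T  T  |  T  T
F  T  T  F  |  F  F
F  T  F  T  |  F  F
F  T  F  F  |  F  F
F  F  T  T  |  F  F
F  F  T  F  |  F  F
F  F  F  T  |  F  F
F  F  F  F  |  F  F
The columns for φ and ψ agree on every row, so they are logically equivalent.

equivalent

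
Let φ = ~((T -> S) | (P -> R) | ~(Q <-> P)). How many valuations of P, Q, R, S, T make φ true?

P  Q  R  S  T  |  φ
T  T  T  T  T  |  F
T  T  T  T  F  |  F
T  T  T  F  T  |  F
T  T  T  F  F  |  F
T  T  F  T  T  |  F
T  T  F  T  F  |  F
T  T  F  F  T  |  T
T  T  F  F  F  |  F
T  F  T  T  T  |  F
T  F  T  T  F  |  F
T  F  T  F  T  |  F
T  F  T  F  F  |  F
T  F  F  T  T  |  F
T  F  F  T  F  |  F
T  F  F  F  T  |  F
T  F  F  F  F  |  F
F  T  T  T  T  |  F
F  T  T  T  F  |  F
F  T  T  F  T  |  F
F  T  T  F  F  |  F
F  T  F  T  T  |  F
F  T  F  T  F  |  F
F  T  F  F  T  |  F
F  T  F  F  F  |  F
F  F  T  T  T  |  F
F  F  T  T  F  |  F
F  F  T  F  T  |  F
F  F  T  F  F  |  F
F  F  F  T  T  |  F
F  F  F  T  F  |  F
F  F  F  F  T  |  F
F  F  F  F  F  |  F
The formula is true on 1 of the 32 rows.

1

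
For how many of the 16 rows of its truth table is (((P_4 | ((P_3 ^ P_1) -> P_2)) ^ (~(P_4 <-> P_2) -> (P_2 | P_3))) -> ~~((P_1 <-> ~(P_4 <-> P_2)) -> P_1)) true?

15

 P_1    P_2    P_3    P_4   |    φ  
 True   True   True   True  |   True
 True   True   True  False  |   True
 True   True  False   True  |   True
 True   True  False  False  |   True
 True  False   True   True  |   True
 True  False   True  False  |   True
 True  False  False   True  |   True
 True  False  False  False  |   True
False   True   True   True  |   True
False   True   True  False  |   True
False   True  False   True  |   True
False   True  False  False  |   True
False  False   True   True  |   True
False  False   True  False  |  False
False  False  False   True  |   True
False  False  False  False  |   True
The formula is true on 15 of the 16 rows.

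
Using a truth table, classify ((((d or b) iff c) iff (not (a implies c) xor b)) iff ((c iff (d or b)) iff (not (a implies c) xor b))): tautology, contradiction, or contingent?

a  b  c  d  |  φ
1  1  1  1  |  1
1  1  1  0  |  1
1  1  0  1  |  1
1  1  0  0  |  1
1  0  1  1  |  1
1  0  1  0  |  1
1  0  0  1  |  1
1  0  0  0  |  1
0  1  1  1  |  1
0  1  1  0  |  1
0  1  0  1  |  1
0  1  0  0  |  1
0  0  1  1  |  1
0  0  1  0  |  1
0  0  0  1  |  1
0  0  0  0  |  1
Every row is 1, so the formula is a tautology.

tautology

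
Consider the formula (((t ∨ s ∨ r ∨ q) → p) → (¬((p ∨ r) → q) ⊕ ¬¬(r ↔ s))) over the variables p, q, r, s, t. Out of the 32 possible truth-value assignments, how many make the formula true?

24

p  q  r  s  t  |  φ
F  F  F  F  F  |  T
F  F  F  F  T  |  T
F  F  F  T  F  |  T
F  F  F  T  T  |  T
F  F  T  F  F  |  T
F  F  T  F  T  |  T
F  F  T  T  F  |  T
F  F  T  T  T  |  T
F  T  F  F  F  |  T
F  T  F  F  T  |  T
F  T  F  T  F  |  T
F  T  F  T  T  |  T
F  T  T  F  F  |  T
F  T  T  F  T  |  T
F  T  T  T  F  |  T
F  T  T  T  T  |  T
T  F  F  F  F  |  F
T  F  F  F  T  |  F
T  F  F  T  F  |  T
T  F  F  T  T  |  T
T  F  T  F  F  |  T
T  F  T  F  T  |  T
T  F  T  T  F  |  F
T  F  T  T  T  |  F
T  T  F  F  F  |  T
T  T  F  F  T  |  T
T  T  F  T  F  |  F
T  T  F  T  T  |  F
T  T  T  F  F  |  F
T  T  T  F  T  |  F
T  T  T  T  F  |  T
T  T  T  T  T  |  T
The formula is true on 24 of the 32 rows.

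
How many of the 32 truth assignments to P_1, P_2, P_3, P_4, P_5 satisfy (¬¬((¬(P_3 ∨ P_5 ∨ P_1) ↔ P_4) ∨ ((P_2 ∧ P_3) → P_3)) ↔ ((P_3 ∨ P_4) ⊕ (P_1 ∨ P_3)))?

8

P_1  P_2  P_3  P_4  P_5  |  φ
 T    T    T    T    T   |  F
 T    T    T    T    F   |  F
 T    T    T    F    T   |  F
 T    T    T    F    F   |  F
 T    T    F    T    T   |  F
 T    T    F    T    F   |  F
 T    T    F    F    T   |  T
 T    T    F    F    F   |  T
 T    F    T    T    T   |  F
 T    F    T    T    F   |  F
 T    F    T    F    T   |  F
 T    F    T    F    F   |  F
 T    F    F    T    T   |  F
 T    F    F    T    F   |  F
 T    F    F    F    T   |  T
 T    F    F    F    F   |  T
 F    T    T    T    T   |  F
 F    T    T    T    F   |  F
 F    T    T    F    T   |  F
 F    T    T    F    F   |  F
 F    T    F    T    T   |  T
 F    T    F    T    F   |  T
 F    T    F    F    T   |  F
 F    T    F    F    F   |  F
 F    F    T    T    T   |  F
 F    F    T    T    F   |  F
 F    F    T    F    T   |  F
 F    F    T    F    F   |  F
 F    F    F    T    T   |  T
 F    F    F    T    F   |  T
 F    F    F    F    T   |  F
 F    F    F    F    F   |  F
The formula is true on 8 of the 32 rows.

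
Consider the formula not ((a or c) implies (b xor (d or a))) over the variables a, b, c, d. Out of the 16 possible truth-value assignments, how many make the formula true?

6

a | b | c | d || φ
0 | 0 | 0 | 0 || 0
0 | 0 | 0 | 1 || 0
0 | 0 | 1 | 0 || 1
0 | 0 | 1 | 1 || 0
0 | 1 | 0 | 0 || 0
0 | 1 | 0 | 1 || 0
0 | 1 | 1 | 0 || 0
0 | 1 | 1 | 1 || 1
1 | 0 | 0 | 0 || 0
1 | 0 | 0 | 1 || 0
1 | 0 | 1 | 0 || 0
1 | 0 | 1 | 1 || 0
1 | 1 | 0 | 0 || 1
1 | 1 | 0 | 1 || 1
1 | 1 | 1 | 0 || 1
1 | 1 | 1 | 1 || 1
The formula is true on 6 of the 16 rows.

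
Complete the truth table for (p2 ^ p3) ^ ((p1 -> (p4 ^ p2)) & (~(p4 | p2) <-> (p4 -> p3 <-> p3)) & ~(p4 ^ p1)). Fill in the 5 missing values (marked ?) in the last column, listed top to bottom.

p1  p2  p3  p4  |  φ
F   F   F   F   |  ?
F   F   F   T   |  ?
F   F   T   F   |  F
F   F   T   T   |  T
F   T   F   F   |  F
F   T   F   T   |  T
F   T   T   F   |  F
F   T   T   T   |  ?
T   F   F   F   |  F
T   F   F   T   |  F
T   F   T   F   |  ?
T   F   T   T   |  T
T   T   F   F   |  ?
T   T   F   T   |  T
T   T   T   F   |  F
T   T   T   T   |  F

F, F, F, T, T

Row p1=F, p2=F, p3=F, p4=F: (p2 ^ p3) = F, ((p1 -> (p4 ^ p2)) & (~(p4 | p2) <-> (p4 -> p3 <-> p3)) & ~(p4 ^ p1)) = F, so the formula = F.
Row p1=F, p2=F, p3=F, p4=T: (p2 ^ p3) = F, ((p1 -> (p4 ^ p2)) & (~(p4 | p2) <-> (p4 -> p3 <-> p3)) & ~(p4 ^ p1)) = F, so the formula = F.
Row p1=F, p2=T, p3=T, p4=T: (p2 ^ p3) = F, ((p1 -> (p4 ^ p2)) & (~(p4 | p2) <-> (p4 -> p3 <-> p3)) & ~(p4 ^ p1)) = F, so the formula = F.
Row p1=T, p2=F, p3=T, p4=F: (p2 ^ p3) = T, ((p1 -> (p4 ^ p2)) & (~(p4 | p2) <-> (p4 -> p3 <-> p3)) & ~(p4 ^ p1)) = F, so the formula = T.
Row p1=T, p2=T, p3=F, p4=F: (p2 ^ p3) = T, ((p1 -> (p4 ^ p2)) & (~(p4 | p2) <-> (p4 -> p3 <-> p3)) & ~(p4 ^ p1)) = F, so the formula = T.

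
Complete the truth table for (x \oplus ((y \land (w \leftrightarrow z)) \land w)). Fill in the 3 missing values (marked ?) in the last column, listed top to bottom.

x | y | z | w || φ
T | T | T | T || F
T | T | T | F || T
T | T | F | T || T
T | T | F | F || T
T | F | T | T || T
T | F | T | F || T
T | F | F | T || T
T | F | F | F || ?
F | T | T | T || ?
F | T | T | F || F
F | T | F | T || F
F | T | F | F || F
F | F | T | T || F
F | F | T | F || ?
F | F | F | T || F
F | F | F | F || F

T, T, F

Row x=T, y=F, z=F, w=F: ((y \land (w \leftrightarrow z)) \land w) = F, so the formula = T.
Row x=F, y=T, z=T, w=T: ((y \land (w \leftrightarrow z)) \land w) = T, so the formula = T.
Row x=F, y=F, z=T, w=F: ((y \land (w \leftrightarrow z)) \land w) = F, so the formula = F.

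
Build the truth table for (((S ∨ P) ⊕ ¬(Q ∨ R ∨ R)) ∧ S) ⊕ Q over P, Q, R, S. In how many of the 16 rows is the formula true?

6

P | Q | R | S | φ
- | - | - | - | -
T | T | T | T | F
T | T | T | F | T
T | T | F | T | F
T | T | F | F | T
T | F | T | T | T
T | F | T | F | F
T | F | F | T | F
T | F | F | F | F
F | T | T | T | F
F | T | T | F | T
F | T | F | T | F
F | T | F | F | T
F | F | T | T | T
F | F | T | F | F
F | F | F | T | F
F | F | F | F | F
The formula is true on 6 of the 16 rows.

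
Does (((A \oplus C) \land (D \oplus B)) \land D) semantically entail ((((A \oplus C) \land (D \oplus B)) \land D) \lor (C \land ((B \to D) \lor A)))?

yes

A  B  C  D  |  φ  ψ
1  1  1  1  |  0  1
1  1  1  0  |  0  1
1  1  0  1  |  0  0
1  1  0  0  |  0  0
1  0  1  1  |  0  1
1  0  1  0  |  0  1
1  0  0  1  |  1  1
1  0  0  0  |  0  0
0  1  1  1  |  0  1
0  1  1  0  |  0  0
0  1  0  1  |  0  0
0  1  0  0  |  0  0
0  0  1  1  |  1  1
0  0  1  0  |  0  1
0  0  0  1  |  0  0
0  0  0  0  |  0  0
In every row where φ is true, ψ is also true, so φ ⊨ ψ.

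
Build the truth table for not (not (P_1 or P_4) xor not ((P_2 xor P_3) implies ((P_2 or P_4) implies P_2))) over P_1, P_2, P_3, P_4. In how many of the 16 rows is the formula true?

10

P_1 | P_2 | P_3 | P_4 || φ
 T  |  T  |  T  |  T  || T
 T  |  T  |  T  |  F  || T
 T  |  T  |  F  |  T  || T
 T  |  T  |  F  |  F  || T
 T  |  F  |  T  |  T  || F
 T  |  F  |  T  |  F  || T
 T  |  F  |  F  |  T  || T
 T  |  F  |  F  |  F  || T
 F  |  T  |  T  |  T  || T
 F  |  T  |  T  |  F  || F
 F  |  T  |  F  |  T  || T
 F  |  T  |  F  |  F  || F
 F  |  F  |  T  |  T  || F
 F  |  F  |  T  |  F  || F
 F  |  F  |  F  |  T  || T
 F  |  F  |  F  |  F  || F
The formula is true on 10 of the 16 rows.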